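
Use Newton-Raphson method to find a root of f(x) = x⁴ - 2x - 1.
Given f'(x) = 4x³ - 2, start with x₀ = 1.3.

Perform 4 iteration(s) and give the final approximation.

f(x) = x⁴ - 2x - 1
f'(x) = 4x³ - 2
x₀ = 1.3

Newton-Raphson formula: x_{n+1} = x_n - f(x_n)/f'(x_n)

Iteration 1:
  f(1.300000) = -0.743900
  f'(1.300000) = 6.788000
  x_1 = 1.300000 - (-0.743900)/6.788000 = 1.409590
Iteration 2:
  f(1.409590) = 0.128771
  f'(1.409590) = 9.203116
  x_2 = 1.409590 - 0.128771/9.203116 = 1.395598
Iteration 3:
  f(1.395598) = 0.002319
  f'(1.395598) = 8.872799
  x_3 = 1.395598 - 0.002319/8.872799 = 1.395337
Iteration 4:
  f(1.395337) = 0.000001
  f'(1.395337) = 8.866693
  x_4 = 1.395337 - 0.000001/8.866693 = 1.395337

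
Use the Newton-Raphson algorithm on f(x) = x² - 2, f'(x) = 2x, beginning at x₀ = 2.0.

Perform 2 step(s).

f(x) = x² - 2
f'(x) = 2x
x₀ = 2.0

Newton-Raphson formula: x_{n+1} = x_n - f(x_n)/f'(x_n)

Iteration 1:
  f(2.000000) = 2.000000
  f'(2.000000) = 4.000000
  x_1 = 2.000000 - 2.000000/4.000000 = 1.500000
Iteration 2:
  f(1.500000) = 0.250000
  f'(1.500000) = 3.000000
  x_2 = 1.500000 - 0.250000/3.000000 = 1.416667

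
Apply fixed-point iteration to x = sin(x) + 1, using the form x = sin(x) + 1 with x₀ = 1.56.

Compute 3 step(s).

Equation: x = sin(x) + 1
Fixed-point form: x = sin(x) + 1
x₀ = 1.56

x_1 = g(1.560000) = 1.999942
x_2 = g(1.999942) = 1.909322
x_3 = g(1.909322) = 1.943245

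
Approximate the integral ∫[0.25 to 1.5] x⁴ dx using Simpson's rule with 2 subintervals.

f(x) = x⁴
a = 0.25, b = 1.5, n = 2
h = (b - a)/n = 0.625000

Simpson's rule: (h/3)[f(x₀) + 4f(x₁) + 2f(x₂) + ... + f(xₙ)]

x_0 = 0.2500, f(x_0) = 0.003906, coefficient = 1
x_1 = 0.8750, f(x_1) = 0.586182, coefficient = 4
x_2 = 1.5000, f(x_2) = 5.062500, coefficient = 1

I ≈ (0.625000/3) × 7.411133 = 1.543986
Exact value: 1.518555
Error: 0.025431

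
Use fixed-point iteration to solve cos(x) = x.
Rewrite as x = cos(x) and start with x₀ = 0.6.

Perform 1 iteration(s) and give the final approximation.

Equation: cos(x) = x
Fixed-point form: x = cos(x)
x₀ = 0.6

x_1 = g(0.600000) = 0.825336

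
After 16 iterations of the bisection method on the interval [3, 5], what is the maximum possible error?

Bisection error bound: |error| ≤ (b-a)/2^n
|error| ≤ (5 - 3)/2^16 = 2/2^16
|error| ≤ 0.0000305176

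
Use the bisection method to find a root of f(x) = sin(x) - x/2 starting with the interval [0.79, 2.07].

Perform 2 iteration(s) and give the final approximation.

f(x) = sin(x) - x/2
Initial interval: [0.79, 2.07]

Iteration 1:
  c_1 = (0.790000 + 2.070000)/2 = 1.430000
  f(c_1) = f(1.430000) = 0.275105
  f(a) × f(c) ≥ 0, new interval: [1.430000, 2.070000]
Iteration 2:
  c_2 = (1.430000 + 2.070000)/2 = 1.750000
  f(c_2) = f(1.750000) = 0.108986
  f(a) × f(c) ≥ 0, new interval: [1.750000, 2.070000]

After 2 iteration(s), the approximation is c_2 = 1.750000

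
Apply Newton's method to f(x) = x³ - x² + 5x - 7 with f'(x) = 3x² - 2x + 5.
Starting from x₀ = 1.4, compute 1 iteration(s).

f(x) = x³ - x² + 5x - 7
f'(x) = 3x² - 2x + 5
x₀ = 1.4

Newton-Raphson formula: x_{n+1} = x_n - f(x_n)/f'(x_n)

Iteration 1:
  f(1.400000) = 0.784000
  f'(1.400000) = 8.080000
  x_1 = 1.400000 - 0.784000/8.080000 = 1.302970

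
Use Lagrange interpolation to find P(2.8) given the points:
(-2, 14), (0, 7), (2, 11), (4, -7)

Lagrange interpolation formula:
P(x) = Σ yᵢ × Lᵢ(x)
where Lᵢ(x) = Π_{j≠i} (x - xⱼ)/(xᵢ - xⱼ)

L_0(2.8) = (2.8 - 0)/(-2 - 0) × (2.8 - 2)/(-2 - 2) × (2.8 - 4)/(-2 - 4) = 0.056000
L_1(2.8) = (2.8 - (-2))/(0 - (-2)) × (2.8 - 2)/(0 - 2) × (2.8 - 4)/(0 - 4) = -0.288000
L_2(2.8) = (2.8 - (-2))/(2 - (-2)) × (2.8 - 0)/(2 - 0) × (2.8 - 4)/(2 - 4) = 1.008000
L_3(2.8) = (2.8 - (-2))/(4 - (-2)) × (2.8 - 0)/(4 - 0) × (2.8 - 2)/(4 - 2) = 0.224000

P(2.8) = 14×L_0(2.8) + 7×L_1(2.8) + 11×L_2(2.8) + (-7)×L_3(2.8)
P(2.8) = 8.288000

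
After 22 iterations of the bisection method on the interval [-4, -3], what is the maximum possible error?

Bisection error bound: |error| ≤ (b-a)/2^n
|error| ≤ (-3 - (-4))/2^22 = 1/2^22
|error| ≤ 0.0000002384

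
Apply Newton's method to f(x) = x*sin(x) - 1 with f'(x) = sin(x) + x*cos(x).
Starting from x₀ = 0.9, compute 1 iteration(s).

f(x) = x*sin(x) - 1
f'(x) = sin(x) + x*cos(x)
x₀ = 0.9

Newton-Raphson formula: x_{n+1} = x_n - f(x_n)/f'(x_n)

Iteration 1:
  f(0.900000) = -0.295006
  f'(0.900000) = 1.342776
  x_1 = 0.900000 - (-0.295006)/1.342776 = 1.119698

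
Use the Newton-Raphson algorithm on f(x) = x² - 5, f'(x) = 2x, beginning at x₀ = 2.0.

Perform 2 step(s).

f(x) = x² - 5
f'(x) = 2x
x₀ = 2.0

Newton-Raphson formula: x_{n+1} = x_n - f(x_n)/f'(x_n)

Iteration 1:
  f(2.000000) = -1.000000
  f'(2.000000) = 4.000000
  x_1 = 2.000000 - (-1.000000)/4.000000 = 2.250000
Iteration 2:
  f(2.250000) = 0.062500
  f'(2.250000) = 4.500000
  x_2 = 2.250000 - 0.062500/4.500000 = 2.236111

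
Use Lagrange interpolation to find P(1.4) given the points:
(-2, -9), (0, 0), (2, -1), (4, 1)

Lagrange interpolation formula:
P(x) = Σ yᵢ × Lᵢ(x)
where Lᵢ(x) = Π_{j≠i} (x - xⱼ)/(xᵢ - xⱼ)

L_0(1.4) = (1.4 - 0)/(-2 - 0) × (1.4 - 2)/(-2 - 2) × (1.4 - 4)/(-2 - 4) = -0.045500
L_1(1.4) = (1.4 - (-2))/(0 - (-2)) × (1.4 - 2)/(0 - 2) × (1.4 - 4)/(0 - 4) = 0.331500
L_2(1.4) = (1.4 - (-2))/(2 - (-2)) × (1.4 - 0)/(2 - 0) × (1.4 - 4)/(2 - 4) = 0.773500
L_3(1.4) = (1.4 - (-2))/(4 - (-2)) × (1.4 - 0)/(4 - 0) × (1.4 - 2)/(4 - 2) = -0.059500

P(1.4) = (-9)×L_0(1.4) + 0×L_1(1.4) + (-1)×L_2(1.4) + 1×L_3(1.4)
P(1.4) = -0.423500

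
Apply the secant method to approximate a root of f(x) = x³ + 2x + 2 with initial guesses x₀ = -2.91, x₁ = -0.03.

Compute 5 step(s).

f(x) = x³ + 2x + 2
x₀ = -2.91, x₁ = -0.03

Secant formula: x_{n+1} = x_n - f(x_n)(x_n - x_{n-1})/(f(x_n) - f(x_{n-1}))

Iteration 1:
  f(-2.910000) = -28.462171
  f(-0.030000) = 1.939973
  x_2 = -0.030000 - 1.939973×(-0.030000 - (-2.910000))/(1.939973 - (-28.462171))
       = -0.213774
Iteration 2:
  f(-0.030000) = 1.939973
  f(-0.213774) = 1.562683
  x_3 = -0.213774 - 1.562683×(-0.213774 - (-0.030000))/(1.562683 - 1.939973)
       = -0.974940
Iteration 3:
  f(-0.213774) = 1.562683
  f(-0.974940) = -0.876567
  x_4 = -0.974940 - (-0.876567)×(-0.974940 - (-0.213774))/(-0.876567 - 1.562683)
       = -0.701408
Iteration 4:
  f(-0.974940) = -0.876567
  f(-0.701408) = 0.252111
  x_5 = -0.701408 - 0.252111×(-0.701408 - (-0.974940))/(0.252111 - (-0.876567))
       = -0.762506
Iteration 5:
  f(-0.701408) = 0.252111
  f(-0.762506) = 0.031655
  x_6 = -0.762506 - 0.031655×(-0.762506 - (-0.701408))/(0.031655 - 0.252111)
       = -0.771279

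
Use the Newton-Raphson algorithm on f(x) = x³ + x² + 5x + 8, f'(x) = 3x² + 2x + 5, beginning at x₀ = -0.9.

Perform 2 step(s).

f(x) = x³ + x² + 5x + 8
f'(x) = 3x² + 2x + 5
x₀ = -0.9

Newton-Raphson formula: x_{n+1} = x_n - f(x_n)/f'(x_n)

Iteration 1:
  f(-0.900000) = 3.581000
  f'(-0.900000) = 5.630000
  x_1 = -0.900000 - 3.581000/5.630000 = -1.536057
Iteration 2:
  f(-1.536057) = -0.945095
  f'(-1.536057) = 9.006298
  x_2 = -1.536057 - (-0.945095)/9.006298 = -1.431120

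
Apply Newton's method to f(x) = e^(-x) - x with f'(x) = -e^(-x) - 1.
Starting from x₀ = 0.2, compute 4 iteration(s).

f(x) = e^(-x) - x
f'(x) = -e^(-x) - 1
x₀ = 0.2

Newton-Raphson formula: x_{n+1} = x_n - f(x_n)/f'(x_n)

Iteration 1:
  f(0.200000) = 0.618731
  f'(0.200000) = -1.818731
  x_1 = 0.200000 - 0.618731/(-1.818731) = 0.540199
Iteration 2:
  f(0.540199) = 0.042433
  f'(0.540199) = -1.582632
  x_2 = 0.540199 - 0.042433/(-1.582632) = 0.567011
Iteration 3:
  f(0.567011) = 0.000208
  f'(0.567011) = -1.567218
  x_3 = 0.567011 - 0.000208/(-1.567218) = 0.567143
Iteration 4:
  f(0.567143) = 0.000000
  f'(0.567143) = -1.567143
  x_4 = 0.567143 - 0.000000/(-1.567143) = 0.567143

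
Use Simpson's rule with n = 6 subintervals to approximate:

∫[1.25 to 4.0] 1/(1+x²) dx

f(x) = 1/(1+x²)
a = 1.25, b = 4.0, n = 6
h = (b - a)/n = 0.458333

Simpson's rule: (h/3)[f(x₀) + 4f(x₁) + 2f(x₂) + ... + f(xₙ)]

x_0 = 1.2500, f(x_0) = 0.390244, coefficient = 1
x_1 = 1.7083, f(x_1) = 0.255206, coefficient = 4
x_2 = 2.1667, f(x_2) = 0.175610, coefficient = 2
x_3 = 2.6250, f(x_3) = 0.126733, coefficient = 4
x_4 = 3.0833, f(x_4) = 0.095175, coefficient = 2
x_5 = 3.5417, f(x_5) = 0.073837, coefficient = 4
x_6 = 4.0000, f(x_6) = 0.058824, coefficient = 1

I ≈ (0.458333/3) × 2.813739 = 0.429877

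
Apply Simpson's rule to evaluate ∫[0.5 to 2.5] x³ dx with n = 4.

f(x) = x³
a = 0.5, b = 2.5, n = 4
h = (b - a)/n = 0.500000

Simpson's rule: (h/3)[f(x₀) + 4f(x₁) + 2f(x₂) + ... + f(xₙ)]

x_0 = 0.5000, f(x_0) = 0.125000, coefficient = 1
x_1 = 1.0000, f(x_1) = 1.000000, coefficient = 4
x_2 = 1.5000, f(x_2) = 3.375000, coefficient = 2
x_3 = 2.0000, f(x_3) = 8.000000, coefficient = 4
x_4 = 2.5000, f(x_4) = 15.625000, coefficient = 1

I ≈ (0.500000/3) × 58.500000 = 9.750000
Exact value: 9.750000
Error: 0.000000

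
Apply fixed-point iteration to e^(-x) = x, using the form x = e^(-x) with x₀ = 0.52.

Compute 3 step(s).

Equation: e^(-x) = x
Fixed-point form: x = e^(-x)
x₀ = 0.52

x_1 = g(0.520000) = 0.594521
x_2 = g(0.594521) = 0.551827
x_3 = g(0.551827) = 0.575897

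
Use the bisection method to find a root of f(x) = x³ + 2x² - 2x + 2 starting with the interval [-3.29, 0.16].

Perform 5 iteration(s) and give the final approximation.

f(x) = x³ + 2x² - 2x + 2
Initial interval: [-3.29, 0.16]

Iteration 1:
  c_1 = (-3.290000 + 0.160000)/2 = -1.565000
  f(c_1) = f(-1.565000) = 6.195413
  f(a) × f(c) < 0, new interval: [-3.290000, -1.565000]
Iteration 2:
  c_2 = (-3.290000 + (-1.565000))/2 = -2.427500
  f(c_2) = f(-2.427500) = 4.335847
  f(a) × f(c) < 0, new interval: [-3.290000, -2.427500]
Iteration 3:
  c_3 = (-3.290000 + (-2.427500))/2 = -2.858750
  f(c_3) = f(-2.858750) = 0.699407
  f(a) × f(c) < 0, new interval: [-3.290000, -2.858750]
Iteration 4:
  c_4 = (-3.290000 + (-2.858750))/2 = -3.074375
  f(c_4) = f(-3.074375) = -2.006008
  f(a) × f(c) ≥ 0, new interval: [-3.074375, -2.858750]
Iteration 5:
  c_5 = (-3.074375 + (-2.858750))/2 = -2.966563
  f(c_5) = f(-2.966563) = -0.573102
  f(a) × f(c) ≥ 0, new interval: [-2.966563, -2.858750]

After 5 iteration(s), the approximation is c_5 = -2.966563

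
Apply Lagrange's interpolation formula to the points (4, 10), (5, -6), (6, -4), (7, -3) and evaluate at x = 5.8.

Lagrange interpolation formula:
P(x) = Σ yᵢ × Lᵢ(x)
where Lᵢ(x) = Π_{j≠i} (x - xⱼ)/(xᵢ - xⱼ)

L_0(5.8) = (5.8 - 5)/(4 - 5) × (5.8 - 6)/(4 - 6) × (5.8 - 7)/(4 - 7) = -0.032000
L_1(5.8) = (5.8 - 4)/(5 - 4) × (5.8 - 6)/(5 - 6) × (5.8 - 7)/(5 - 7) = 0.216000
L_2(5.8) = (5.8 - 4)/(6 - 4) × (5.8 - 5)/(6 - 5) × (5.8 - 7)/(6 - 7) = 0.864000
L_3(5.8) = (5.8 - 4)/(7 - 4) × (5.8 - 5)/(7 - 5) × (5.8 - 6)/(7 - 6) = -0.048000

P(5.8) = 10×L_0(5.8) + (-6)×L_1(5.8) + (-4)×L_2(5.8) + (-3)×L_3(5.8)
P(5.8) = -4.928000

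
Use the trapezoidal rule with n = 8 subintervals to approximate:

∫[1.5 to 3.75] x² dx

f(x) = x²
a = 1.5, b = 3.75, n = 8
h = (b - a)/n = 0.281250

Trapezoidal rule: (h/2)[f(x₀) + 2f(x₁) + 2f(x₂) + ... + f(xₙ)]

x_0 = 1.5000, f(x_0) = 2.250000, coefficient = 1
x_1 = 1.7812, f(x_1) = 3.172852, coefficient = 2
x_2 = 2.0625, f(x_2) = 4.253906, coefficient = 2
x_3 = 2.3438, f(x_3) = 5.493164, coefficient = 2
x_4 = 2.6250, f(x_4) = 6.890625, coefficient = 2
x_5 = 2.9062, f(x_5) = 8.446289, coefficient = 2
x_6 = 3.1875, f(x_6) = 10.160156, coefficient = 2
x_7 = 3.4688, f(x_7) = 12.032227, coefficient = 2
x_8 = 3.7500, f(x_8) = 14.062500, coefficient = 1

I ≈ (0.281250/2) × 117.210938 = 16.482788
Exact value: 16.453125
Error: 0.029663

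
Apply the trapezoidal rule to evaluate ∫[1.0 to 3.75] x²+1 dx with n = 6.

f(x) = x²+1
a = 1.0, b = 3.75, n = 6
h = (b - a)/n = 0.458333

Trapezoidal rule: (h/2)[f(x₀) + 2f(x₁) + 2f(x₂) + ... + f(xₙ)]

x_0 = 1.0000, f(x_0) = 2.000000, coefficient = 1
x_1 = 1.4583, f(x_1) = 3.126736, coefficient = 2
x_2 = 1.9167, f(x_2) = 4.673611, coefficient = 2
x_3 = 2.3750, f(x_3) = 6.640625, coefficient = 2
x_4 = 2.8333, f(x_4) = 9.027778, coefficient = 2
x_5 = 3.2917, f(x_5) = 11.835069, coefficient = 2
x_6 = 3.7500, f(x_6) = 15.062500, coefficient = 1

I ≈ (0.458333/2) × 87.670139 = 20.091073
Exact value: 19.994792
Error: 0.096282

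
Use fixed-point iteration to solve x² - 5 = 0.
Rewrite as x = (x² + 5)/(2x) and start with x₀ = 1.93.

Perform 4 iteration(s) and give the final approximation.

Equation: x² - 5 = 0
Fixed-point form: x = (x² + 5)/(2x)
x₀ = 1.93

x_1 = g(1.930000) = 2.260337
x_2 = g(2.260337) = 2.236198
x_3 = g(2.236198) = 2.236068
x_4 = g(2.236068) = 2.236068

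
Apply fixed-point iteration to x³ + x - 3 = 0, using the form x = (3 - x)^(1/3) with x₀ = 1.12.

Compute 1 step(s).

Equation: x³ + x - 3 = 0
Fixed-point form: x = (3 - x)^(1/3)
x₀ = 1.12

x_1 = g(1.120000) = 1.234201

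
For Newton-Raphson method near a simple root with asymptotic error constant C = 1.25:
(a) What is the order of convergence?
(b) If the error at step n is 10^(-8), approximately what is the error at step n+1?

(a) Newton-Raphson has quadratic (order 2) convergence near simple roots.
    This means |e_{n+1}| ≈ C|e_n|².

(b) With |e_n| = 10^(-8) and C = 1.25:
    |e_{n+1}| ≈ 1.25 × (10^(-8))² = 1.25 × 10^(-16)

(a) 2 (quadratic); (b) |e_{n+1}| ≈ 1.250e-16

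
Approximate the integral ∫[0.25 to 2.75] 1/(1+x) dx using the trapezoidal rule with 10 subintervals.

f(x) = 1/(1+x)
a = 0.25, b = 2.75, n = 10
h = (b - a)/n = 0.250000

Trapezoidal rule: (h/2)[f(x₀) + 2f(x₁) + 2f(x₂) + ... + f(xₙ)]

x_0 = 0.2500, f(x_0) = 0.800000, coefficient = 1
x_1 = 0.5000, f(x_1) = 0.666667, coefficient = 2
x_2 = 0.7500, f(x_2) = 0.571429, coefficient = 2
x_3 = 1.0000, f(x_3) = 0.500000, coefficient = 2
x_4 = 1.2500, f(x_4) = 0.444444, coefficient = 2
x_5 = 1.5000, f(x_5) = 0.400000, coefficient = 2
x_6 = 1.7500, f(x_6) = 0.363636, coefficient = 2
x_7 = 2.0000, f(x_7) = 0.333333, coefficient = 2
x_8 = 2.2500, f(x_8) = 0.307692, coefficient = 2
x_9 = 2.5000, f(x_9) = 0.285714, coefficient = 2
x_10 = 2.7500, f(x_10) = 0.266667, coefficient = 1

I ≈ (0.250000/2) × 8.812499 = 1.101562
Exact value: 1.098612
Error: 0.002950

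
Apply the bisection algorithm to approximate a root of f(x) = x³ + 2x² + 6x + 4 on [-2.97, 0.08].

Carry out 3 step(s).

f(x) = x³ + 2x² + 6x + 4
Initial interval: [-2.97, 0.08]

Iteration 1:
  c_1 = (-2.970000 + 0.080000)/2 = -1.445000
  f(c_1) = f(-1.445000) = -3.511146
  f(a) × f(c) ≥ 0, new interval: [-1.445000, 0.080000]
Iteration 2:
  c_2 = (-1.445000 + 0.080000)/2 = -0.682500
  f(c_2) = f(-0.682500) = 0.518700
  f(a) × f(c) < 0, new interval: [-1.445000, -0.682500]
Iteration 3:
  c_3 = (-1.445000 + (-0.682500))/2 = -1.063750
  f(c_3) = f(-1.063750) = -1.323073
  f(a) × f(c) ≥ 0, new interval: [-1.063750, -0.682500]

After 3 iteration(s), the approximation is c_3 = -1.063750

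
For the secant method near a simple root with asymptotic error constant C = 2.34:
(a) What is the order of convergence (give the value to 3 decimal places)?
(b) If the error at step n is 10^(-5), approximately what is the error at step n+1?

(a) Secant method has superlinear convergence with order φ = (1+√5)/2 ≈ 1.618.
    This means |e_{n+1}| ≈ C|e_n|^1.618.

(b) With |e_n| = 10^(-5) and C = 2.34:
    |e_{n+1}| ≈ 2.34 × (10^(-5))^1.618 = 2.34 × 10^(-8.09)

(a) ≈ 1.618 (golden ratio); (b) |e_{n+1}| ≈ 1.901e-08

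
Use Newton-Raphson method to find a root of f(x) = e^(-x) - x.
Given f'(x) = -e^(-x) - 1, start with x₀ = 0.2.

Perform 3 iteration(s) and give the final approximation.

f(x) = e^(-x) - x
f'(x) = -e^(-x) - 1
x₀ = 0.2

Newton-Raphson formula: x_{n+1} = x_n - f(x_n)/f'(x_n)

Iteration 1:
  f(0.200000) = 0.618731
  f'(0.200000) = -1.818731
  x_1 = 0.200000 - 0.618731/(-1.818731) = 0.540199
Iteration 2:
  f(0.540199) = 0.042433
  f'(0.540199) = -1.582632
  x_2 = 0.540199 - 0.042433/(-1.582632) = 0.567011
Iteration 3:
  f(0.567011) = 0.000208
  f'(0.567011) = -1.567218
  x_3 = 0.567011 - 0.000208/(-1.567218) = 0.567143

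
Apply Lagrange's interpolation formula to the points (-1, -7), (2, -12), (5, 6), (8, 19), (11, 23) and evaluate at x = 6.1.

Lagrange interpolation formula:
P(x) = Σ yᵢ × Lᵢ(x)
where Lᵢ(x) = Π_{j≠i} (x - xⱼ)/(xᵢ - xⱼ)

L_0(6.1) = (6.1 - 2)/(-1 - 2) × (6.1 - 5)/(-1 - 5) × (6.1 - 8)/(-1 - 8) × (6.1 - 11)/(-1 - 11) = 0.021599
L_1(6.1) = (6.1 - (-1))/(2 - (-1)) × (6.1 - 5)/(2 - 5) × (6.1 - 8)/(2 - 8) × (6.1 - 11)/(2 - 11) = -0.149611
L_2(6.1) = (6.1 - (-1))/(5 - (-1)) × (6.1 - 2)/(5 - 2) × (6.1 - 8)/(5 - 8) × (6.1 - 11)/(5 - 11) = 0.836463
L_3(6.1) = (6.1 - (-1))/(8 - (-1)) × (6.1 - 2)/(8 - 2) × (6.1 - 5)/(8 - 5) × (6.1 - 11)/(8 - 11) = 0.322845
L_4(6.1) = (6.1 - (-1))/(11 - (-1)) × (6.1 - 2)/(11 - 2) × (6.1 - 5)/(11 - 5) × (6.1 - 8)/(11 - 8) = -0.031296

P(6.1) = (-7)×L_0(6.1) + (-12)×L_1(6.1) + 6×L_2(6.1) + 19×L_3(6.1) + 23×L_4(6.1)
P(6.1) = 12.077174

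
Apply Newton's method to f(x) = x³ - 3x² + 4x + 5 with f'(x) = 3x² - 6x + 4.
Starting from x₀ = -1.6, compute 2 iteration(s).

f(x) = x³ - 3x² + 4x + 5
f'(x) = 3x² - 6x + 4
x₀ = -1.6

Newton-Raphson formula: x_{n+1} = x_n - f(x_n)/f'(x_n)

Iteration 1:
  f(-1.600000) = -13.176000
  f'(-1.600000) = 21.280000
  x_1 = -1.600000 - (-13.176000)/21.280000 = -0.980827
Iteration 2:
  f(-0.980827) = -2.752950
  f'(-0.980827) = 12.771028
  x_2 = -0.980827 - (-2.752950)/12.771028 = -0.765265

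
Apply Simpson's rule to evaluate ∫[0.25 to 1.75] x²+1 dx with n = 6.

f(x) = x²+1
a = 0.25, b = 1.75, n = 6
h = (b - a)/n = 0.250000

Simpson's rule: (h/3)[f(x₀) + 4f(x₁) + 2f(x₂) + ... + f(xₙ)]

x_0 = 0.2500, f(x_0) = 1.062500, coefficient = 1
x_1 = 0.5000, f(x_1) = 1.250000, coefficient = 4
x_2 = 0.7500, f(x_2) = 1.562500, coefficient = 2
x_3 = 1.0000, f(x_3) = 2.000000, coefficient = 4
x_4 = 1.2500, f(x_4) = 2.562500, coefficient = 2
x_5 = 1.5000, f(x_5) = 3.250000, coefficient = 4
x_6 = 1.7500, f(x_6) = 4.062500, coefficient = 1

I ≈ (0.250000/3) × 39.375000 = 3.281250
Exact value: 3.281250
Error: 0.000000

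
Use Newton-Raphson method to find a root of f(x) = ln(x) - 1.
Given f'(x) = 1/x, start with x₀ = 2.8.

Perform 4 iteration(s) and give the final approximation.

f(x) = ln(x) - 1
f'(x) = 1/x
x₀ = 2.8

Newton-Raphson formula: x_{n+1} = x_n - f(x_n)/f'(x_n)

Iteration 1:
  f(2.800000) = 0.029619
  f'(2.800000) = 0.357143
  x_1 = 2.800000 - 0.029619/0.357143 = 2.717066
Iteration 2:
  f(2.717066) = -0.000448
  f'(2.717066) = 0.368044
  x_2 = 2.717066 - (-0.000448)/0.368044 = 2.718282
Iteration 3:
  f(2.718282) = 0.000000
  f'(2.718282) = 0.367879
  x_3 = 2.718282 - 0.000000/0.367879 = 2.718282
Iteration 4:
  f(2.718282) = 0.000000
  f'(2.718282) = 0.367879
  x_4 = 2.718282 - 0.000000/0.367879 = 2.718282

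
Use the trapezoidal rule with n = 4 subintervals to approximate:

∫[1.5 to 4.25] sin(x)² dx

f(x) = sin(x)²
a = 1.5, b = 4.25, n = 4
h = (b - a)/n = 0.687500

Trapezoidal rule: (h/2)[f(x₀) + 2f(x₁) + 2f(x₂) + ... + f(xₙ)]

x_0 = 1.5000, f(x_0) = 0.994996, coefficient = 1
x_1 = 2.1875, f(x_1) = 0.665512, coefficient = 2
x_2 = 2.8750, f(x_2) = 0.069404, coefficient = 2
x_3 = 3.5625, f(x_3) = 0.166945, coefficient = 2
x_4 = 4.2500, f(x_4) = 0.801006, coefficient = 1

I ≈ (0.687500/2) × 3.599724 = 1.237405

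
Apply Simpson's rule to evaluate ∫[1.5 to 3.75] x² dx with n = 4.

f(x) = x²
a = 1.5, b = 3.75, n = 4
h = (b - a)/n = 0.562500

Simpson's rule: (h/3)[f(x₀) + 4f(x₁) + 2f(x₂) + ... + f(xₙ)]

x_0 = 1.5000, f(x_0) = 2.250000, coefficient = 1
x_1 = 2.0625, f(x_1) = 4.253906, coefficient = 4
x_2 = 2.6250, f(x_2) = 6.890625, coefficient = 2
x_3 = 3.1875, f(x_3) = 10.160156, coefficient = 4
x_4 = 3.7500, f(x_4) = 14.062500, coefficient = 1

I ≈ (0.562500/3) × 87.750000 = 16.453125
Exact value: 16.453125
Error: 0.000000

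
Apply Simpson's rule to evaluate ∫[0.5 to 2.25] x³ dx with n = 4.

f(x) = x³
a = 0.5, b = 2.25, n = 4
h = (b - a)/n = 0.437500

Simpson's rule: (h/3)[f(x₀) + 4f(x₁) + 2f(x₂) + ... + f(xₙ)]

x_0 = 0.5000, f(x_0) = 0.125000, coefficient = 1
x_1 = 0.9375, f(x_1) = 0.823975, coefficient = 4
x_2 = 1.3750, f(x_2) = 2.599609, coefficient = 2
x_3 = 1.8125, f(x_3) = 5.954346, coefficient = 4
x_4 = 2.2500, f(x_4) = 11.390625, coefficient = 1

I ≈ (0.437500/3) × 43.828125 = 6.391602
Exact value: 6.391602
Error: 0.000000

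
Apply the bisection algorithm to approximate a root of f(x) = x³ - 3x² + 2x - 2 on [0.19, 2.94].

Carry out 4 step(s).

f(x) = x³ - 3x² + 2x - 2
Initial interval: [0.19, 2.94]

Iteration 1:
  c_1 = (0.190000 + 2.940000)/2 = 1.565000
  f(c_1) = f(1.565000) = -2.384638
  f(a) × f(c) ≥ 0, new interval: [1.565000, 2.940000]
Iteration 2:
  c_2 = (1.565000 + 2.940000)/2 = 2.252500
  f(c_2) = f(2.252500) = -1.287633
  f(a) × f(c) ≥ 0, new interval: [2.252500, 2.940000]
Iteration 3:
  c_3 = (2.252500 + 2.940000)/2 = 2.596250
  f(c_3) = f(2.596250) = 0.471017
  f(a) × f(c) < 0, new interval: [2.252500, 2.596250]
Iteration 4:
  c_4 = (2.252500 + 2.596250)/2 = 2.424375
  f(c_4) = f(2.424375) = -0.534540
  f(a) × f(c) ≥ 0, new interval: [2.424375, 2.596250]

After 4 iteration(s), the approximation is c_4 = 2.424375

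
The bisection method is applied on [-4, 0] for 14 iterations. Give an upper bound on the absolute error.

Bisection error bound: |error| ≤ (b-a)/2^n
|error| ≤ (0 - (-4))/2^14 = 4/2^14
|error| ≤ 0.0002441406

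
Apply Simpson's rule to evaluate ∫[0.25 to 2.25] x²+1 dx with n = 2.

f(x) = x²+1
a = 0.25, b = 2.25, n = 2
h = (b - a)/n = 1.000000

Simpson's rule: (h/3)[f(x₀) + 4f(x₁) + 2f(x₂) + ... + f(xₙ)]

x_0 = 0.2500, f(x_0) = 1.062500, coefficient = 1
x_1 = 1.2500, f(x_1) = 2.562500, coefficient = 4
x_2 = 2.2500, f(x_2) = 6.062500, coefficient = 1

I ≈ (1.000000/3) × 17.375000 = 5.791667
Exact value: 5.791667
Error: 0.000000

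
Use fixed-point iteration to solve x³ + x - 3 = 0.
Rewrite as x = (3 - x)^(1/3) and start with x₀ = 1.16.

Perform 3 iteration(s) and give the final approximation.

Equation: x³ + x - 3 = 0
Fixed-point form: x = (3 - x)^(1/3)
x₀ = 1.16

x_1 = g(1.160000) = 1.225385
x_2 = g(1.225385) = 1.210695
x_3 = g(1.210695) = 1.214026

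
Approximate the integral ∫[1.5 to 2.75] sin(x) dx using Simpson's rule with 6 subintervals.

f(x) = sin(x)
a = 1.5, b = 2.75, n = 6
h = (b - a)/n = 0.208333

Simpson's rule: (h/3)[f(x₀) + 4f(x₁) + 2f(x₂) + ... + f(xₙ)]

x_0 = 1.5000, f(x_0) = 0.997495, coefficient = 1
x_1 = 1.7083, f(x_1) = 0.990557, coefficient = 4
x_2 = 1.9167, f(x_2) = 0.940781, coefficient = 2
x_3 = 2.1250, f(x_3) = 0.850320, coefficient = 4
x_4 = 2.3333, f(x_4) = 0.723086, coefficient = 2
x_5 = 2.5417, f(x_5) = 0.564581, coefficient = 4
x_6 = 2.7500, f(x_6) = 0.381661, coefficient = 1

I ≈ (0.208333/3) × 14.328721 = 0.995050
Exact value: 0.995040
Error: 0.000010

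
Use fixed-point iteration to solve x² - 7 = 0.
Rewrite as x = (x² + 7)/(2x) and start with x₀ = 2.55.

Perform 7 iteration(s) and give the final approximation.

Equation: x² - 7 = 0
Fixed-point form: x = (x² + 7)/(2x)
x₀ = 2.55

x_1 = g(2.550000) = 2.647549
x_2 = g(2.647549) = 2.645752
x_3 = g(2.645752) = 2.645751
x_4 = g(2.645751) = 2.645751
x_5 = g(2.645751) = 2.645751
x_6 = g(2.645751) = 2.645751
x_7 = g(2.645751) = 2.645751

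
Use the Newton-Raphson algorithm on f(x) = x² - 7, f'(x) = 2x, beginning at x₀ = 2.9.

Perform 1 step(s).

f(x) = x² - 7
f'(x) = 2x
x₀ = 2.9

Newton-Raphson formula: x_{n+1} = x_n - f(x_n)/f'(x_n)

Iteration 1:
  f(2.900000) = 1.410000
  f'(2.900000) = 5.800000
  x_1 = 2.900000 - 1.410000/5.800000 = 2.656897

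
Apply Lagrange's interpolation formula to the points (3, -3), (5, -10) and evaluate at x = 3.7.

Lagrange interpolation formula:
P(x) = Σ yᵢ × Lᵢ(x)
where Lᵢ(x) = Π_{j≠i} (x - xⱼ)/(xᵢ - xⱼ)

L_0(3.7) = (3.7 - 5)/(3 - 5) = 0.650000
L_1(3.7) = (3.7 - 3)/(5 - 3) = 0.350000

P(3.7) = (-3)×L_0(3.7) + (-10)×L_1(3.7)
P(3.7) = -5.450000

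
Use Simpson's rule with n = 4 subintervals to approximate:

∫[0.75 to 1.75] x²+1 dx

f(x) = x²+1
a = 0.75, b = 1.75, n = 4
h = (b - a)/n = 0.250000

Simpson's rule: (h/3)[f(x₀) + 4f(x₁) + 2f(x₂) + ... + f(xₙ)]

x_0 = 0.7500, f(x_0) = 1.562500, coefficient = 1
x_1 = 1.0000, f(x_1) = 2.000000, coefficient = 4
x_2 = 1.2500, f(x_2) = 2.562500, coefficient = 2
x_3 = 1.5000, f(x_3) = 3.250000, coefficient = 4
x_4 = 1.7500, f(x_4) = 4.062500, coefficient = 1

I ≈ (0.250000/3) × 31.750000 = 2.645833
Exact value: 2.645833
Error: 0.000000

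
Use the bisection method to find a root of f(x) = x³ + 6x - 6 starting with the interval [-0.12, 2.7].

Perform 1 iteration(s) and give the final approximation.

f(x) = x³ + 6x - 6
Initial interval: [-0.12, 2.7]

Iteration 1:
  c_1 = (-0.120000 + 2.700000)/2 = 1.290000
  f(c_1) = f(1.290000) = 3.886689
  f(a) × f(c) < 0, new interval: [-0.120000, 1.290000]

After 1 iteration(s), the approximation is c_1 = 1.290000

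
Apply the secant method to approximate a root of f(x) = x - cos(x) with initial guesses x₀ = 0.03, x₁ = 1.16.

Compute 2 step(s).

f(x) = x - cos(x)
x₀ = 0.03, x₁ = 1.16

Secant formula: x_{n+1} = x_n - f(x_n)(x_n - x_{n-1})/(f(x_n) - f(x_{n-1}))

Iteration 1:
  f(0.030000) = -0.969550
  f(1.160000) = 0.760660
  x_2 = 1.160000 - 0.760660×(1.160000 - 0.030000)/(0.760660 - (-0.969550))
       = 0.663213
Iteration 2:
  f(1.160000) = 0.760660
  f(0.663213) = -0.124805
  x_3 = 0.663213 - (-0.124805)×(0.663213 - 1.160000)/(-0.124805 - 0.760660)
       = 0.733234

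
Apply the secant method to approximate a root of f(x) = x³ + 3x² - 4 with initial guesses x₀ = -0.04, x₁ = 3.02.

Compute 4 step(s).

f(x) = x³ + 3x² - 4
x₀ = -0.04, x₁ = 3.02

Secant formula: x_{n+1} = x_n - f(x_n)(x_n - x_{n-1})/(f(x_n) - f(x_{n-1}))

Iteration 1:
  f(-0.040000) = -3.995264
  f(3.020000) = 50.904808
  x_2 = 3.020000 - 50.904808×(3.020000 - (-0.040000))/(50.904808 - (-3.995264))
       = 0.182687
Iteration 2:
  f(3.020000) = 50.904808
  f(0.182687) = -3.893780
  x_3 = 0.182687 - (-3.893780)×(0.182687 - 3.020000)/(-3.893780 - 50.904808)
       = 0.384295
Iteration 3:
  f(0.182687) = -3.893780
  f(0.384295) = -3.500198
  x_4 = 0.384295 - (-3.500198)×(0.384295 - 0.182687)/(-3.500198 - (-3.893780))
       = 2.177238
Iteration 4:
  f(0.384295) = -3.500198
  f(2.177238) = 20.541997
  x_5 = 2.177238 - 20.541997×(2.177238 - 0.384295)/(20.541997 - (-3.500198))
       = 0.645322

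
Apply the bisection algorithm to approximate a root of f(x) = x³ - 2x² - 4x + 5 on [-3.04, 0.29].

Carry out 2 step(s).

f(x) = x³ - 2x² - 4x + 5
Initial interval: [-3.04, 0.29]

Iteration 1:
  c_1 = (-3.040000 + 0.290000)/2 = -1.375000
  f(c_1) = f(-1.375000) = 4.119141
  f(a) × f(c) < 0, new interval: [-3.040000, -1.375000]
Iteration 2:
  c_2 = (-3.040000 + (-1.375000))/2 = -2.207500
  f(c_2) = f(-2.207500) = -6.673384
  f(a) × f(c) ≥ 0, new interval: [-2.207500, -1.375000]

After 2 iteration(s), the approximation is c_2 = -2.207500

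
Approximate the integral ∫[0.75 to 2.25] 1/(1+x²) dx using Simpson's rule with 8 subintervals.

f(x) = 1/(1+x²)
a = 0.75, b = 2.25, n = 8
h = (b - a)/n = 0.187500

Simpson's rule: (h/3)[f(x₀) + 4f(x₁) + 2f(x₂) + ... + f(xₙ)]

x_0 = 0.7500, f(x_0) = 0.640000, coefficient = 1
x_1 = 0.9375, f(x_1) = 0.532225, coefficient = 4
x_2 = 1.1250, f(x_2) = 0.441379, coefficient = 2
x_3 = 1.3125, f(x_3) = 0.367288, coefficient = 4
x_4 = 1.5000, f(x_4) = 0.307692, coefficient = 2
x_5 = 1.6875, f(x_5) = 0.259898, coefficient = 4
x_6 = 1.8750, f(x_6) = 0.221453, coefficient = 2
x_7 = 2.0625, f(x_7) = 0.190335, coefficient = 4
x_8 = 2.2500, f(x_8) = 0.164948, coefficient = 1

I ≈ (0.187500/3) × 8.144982 = 0.509061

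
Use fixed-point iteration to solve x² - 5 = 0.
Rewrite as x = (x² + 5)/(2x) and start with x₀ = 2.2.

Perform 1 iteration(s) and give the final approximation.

Equation: x² - 5 = 0
Fixed-point form: x = (x² + 5)/(2x)
x₀ = 2.2

x_1 = g(2.200000) = 2.236364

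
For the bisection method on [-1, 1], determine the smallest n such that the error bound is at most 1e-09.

We need (b-a)/2^n ≤ 1e-09
(1 - (-1))/2^n ≤ 1e-09
2/2^n ≤ 1e-09
2^n ≥ 2000000000
n ≥ log₂(2000000000) = 30.90
n ≥ 31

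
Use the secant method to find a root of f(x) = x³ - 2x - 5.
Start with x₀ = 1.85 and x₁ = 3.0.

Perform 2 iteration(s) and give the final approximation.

f(x) = x³ - 2x - 5
x₀ = 1.85, x₁ = 3.0

Secant formula: x_{n+1} = x_n - f(x_n)(x_n - x_{n-1})/(f(x_n) - f(x_{n-1}))

Iteration 1:
  f(1.850000) = -2.368375
  f(3.000000) = 16.000000
  x_2 = 3.000000 - 16.000000×(3.000000 - 1.850000)/(16.000000 - (-2.368375))
       = 1.998278
Iteration 2:
  f(3.000000) = 16.000000
  f(1.998278) = -1.017199
  x_3 = 1.998278 - (-1.017199)×(1.998278 - 3.000000)/(-1.017199 - 16.000000)
       = 2.058156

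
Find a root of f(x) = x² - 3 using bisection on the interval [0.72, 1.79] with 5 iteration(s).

f(x) = x² - 3
Initial interval: [0.72, 1.79]

Iteration 1:
  c_1 = (0.720000 + 1.790000)/2 = 1.255000
  f(c_1) = f(1.255000) = -1.424975
  f(a) × f(c) ≥ 0, new interval: [1.255000, 1.790000]
Iteration 2:
  c_2 = (1.255000 + 1.790000)/2 = 1.522500
  f(c_2) = f(1.522500) = -0.681994
  f(a) × f(c) ≥ 0, new interval: [1.522500, 1.790000]
Iteration 3:
  c_3 = (1.522500 + 1.790000)/2 = 1.656250
  f(c_3) = f(1.656250) = -0.256836
  f(a) × f(c) ≥ 0, new interval: [1.656250, 1.790000]
Iteration 4:
  c_4 = (1.656250 + 1.790000)/2 = 1.723125
  f(c_4) = f(1.723125) = -0.030840
  f(a) × f(c) ≥ 0, new interval: [1.723125, 1.790000]
Iteration 5:
  c_5 = (1.723125 + 1.790000)/2 = 1.756563
  f(c_5) = f(1.756563) = 0.085512
  f(a) × f(c) < 0, new interval: [1.723125, 1.756563]

After 5 iteration(s), the approximation is c_5 = 1.756563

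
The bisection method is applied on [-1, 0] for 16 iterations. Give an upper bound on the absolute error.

Bisection error bound: |error| ≤ (b-a)/2^n
|error| ≤ (0 - (-1))/2^16 = 1/2^16
|error| ≤ 0.0000152588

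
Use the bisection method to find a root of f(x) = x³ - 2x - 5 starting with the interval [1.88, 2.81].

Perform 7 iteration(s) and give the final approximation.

f(x) = x³ - 2x - 5
Initial interval: [1.88, 2.81]

Iteration 1:
  c_1 = (1.880000 + 2.810000)/2 = 2.345000
  f(c_1) = f(2.345000) = 3.205214
  f(a) × f(c) < 0, new interval: [1.880000, 2.345000]
Iteration 2:
  c_2 = (1.880000 + 2.345000)/2 = 2.112500
  f(c_2) = f(2.112500) = 0.202361
  f(a) × f(c) < 0, new interval: [1.880000, 2.112500]
Iteration 3:
  c_3 = (1.880000 + 2.112500)/2 = 1.996250
  f(c_3) = f(1.996250) = -1.037416
  f(a) × f(c) ≥ 0, new interval: [1.996250, 2.112500]
Iteration 4:
  c_4 = (1.996250 + 2.112500)/2 = 2.054375
  f(c_4) = f(2.054375) = -0.438349
  f(a) × f(c) ≥ 0, new interval: [2.054375, 2.112500]
Iteration 5:
  c_5 = (2.054375 + 2.112500)/2 = 2.083437
  f(c_5) = f(2.083437) = -0.123273
  f(a) × f(c) ≥ 0, new interval: [2.083437, 2.112500]
Iteration 6:
  c_6 = (2.083437 + 2.112500)/2 = 2.097969
  f(c_6) = f(2.097969) = 0.038215
  f(a) × f(c) < 0, new interval: [2.083437, 2.097969]
Iteration 7:
  c_7 = (2.083437 + 2.097969)/2 = 2.090703
  f(c_7) = f(2.090703) = -0.042860
  f(a) × f(c) ≥ 0, new interval: [2.090703, 2.097969]

After 7 iteration(s), the approximation is c_7 = 2.090703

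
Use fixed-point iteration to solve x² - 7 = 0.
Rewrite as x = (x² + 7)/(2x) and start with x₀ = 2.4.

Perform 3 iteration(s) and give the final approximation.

Equation: x² - 7 = 0
Fixed-point form: x = (x² + 7)/(2x)
x₀ = 2.4

x_1 = g(2.400000) = 2.658333
x_2 = g(2.658333) = 2.645781
x_3 = g(2.645781) = 2.645751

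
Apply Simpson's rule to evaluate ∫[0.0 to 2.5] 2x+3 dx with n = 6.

f(x) = 2x+3
a = 0.0, b = 2.5, n = 6
h = (b - a)/n = 0.416667

Simpson's rule: (h/3)[f(x₀) + 4f(x₁) + 2f(x₂) + ... + f(xₙ)]

x_0 = 0.0000, f(x_0) = 3.000000, coefficient = 1
x_1 = 0.4167, f(x_1) = 3.833333, coefficient = 4
x_2 = 0.8333, f(x_2) = 4.666667, coefficient = 2
x_3 = 1.2500, f(x_3) = 5.500000, coefficient = 4
x_4 = 1.6667, f(x_4) = 6.333333, coefficient = 2
x_5 = 2.0833, f(x_5) = 7.166667, coefficient = 4
x_6 = 2.5000, f(x_6) = 8.000000, coefficient = 1

I ≈ (0.416667/3) × 99.000000 = 13.750000
Exact value: 13.750000
Error: 0.000000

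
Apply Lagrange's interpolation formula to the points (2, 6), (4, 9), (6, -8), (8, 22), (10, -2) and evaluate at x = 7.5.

Lagrange interpolation formula:
P(x) = Σ yᵢ × Lᵢ(x)
where Lᵢ(x) = Π_{j≠i} (x - xⱼ)/(xᵢ - xⱼ)

L_0(7.5) = (7.5 - 4)/(2 - 4) × (7.5 - 6)/(2 - 6) × (7.5 - 8)/(2 - 8) × (7.5 - 10)/(2 - 10) = 0.017090
L_1(7.5) = (7.5 - 2)/(4 - 2) × (7.5 - 6)/(4 - 6) × (7.5 - 8)/(4 - 8) × (7.5 - 10)/(4 - 10) = -0.107422
L_2(7.5) = (7.5 - 2)/(6 - 2) × (7.5 - 4)/(6 - 4) × (7.5 - 8)/(6 - 8) × (7.5 - 10)/(6 - 10) = 0.375977
L_3(7.5) = (7.5 - 2)/(8 - 2) × (7.5 - 4)/(8 - 4) × (7.5 - 6)/(8 - 6) × (7.5 - 10)/(8 - 10) = 0.751953
L_4(7.5) = (7.5 - 2)/(10 - 2) × (7.5 - 4)/(10 - 4) × (7.5 - 6)/(10 - 6) × (7.5 - 8)/(10 - 8) = -0.037598

P(7.5) = 6×L_0(7.5) + 9×L_1(7.5) + (-8)×L_2(7.5) + 22×L_3(7.5) + (-2)×L_4(7.5)
P(7.5) = 12.746094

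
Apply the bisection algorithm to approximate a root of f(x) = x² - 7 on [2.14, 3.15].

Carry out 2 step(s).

f(x) = x² - 7
Initial interval: [2.14, 3.15]

Iteration 1:
  c_1 = (2.140000 + 3.150000)/2 = 2.645000
  f(c_1) = f(2.645000) = -0.003975
  f(a) × f(c) ≥ 0, new interval: [2.645000, 3.150000]
Iteration 2:
  c_2 = (2.645000 + 3.150000)/2 = 2.897500
  f(c_2) = f(2.897500) = 1.395506
  f(a) × f(c) < 0, new interval: [2.645000, 2.897500]

After 2 iteration(s), the approximation is c_2 = 2.897500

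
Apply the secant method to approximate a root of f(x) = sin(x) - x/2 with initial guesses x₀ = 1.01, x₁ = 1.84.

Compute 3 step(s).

f(x) = sin(x) - x/2
x₀ = 1.01, x₁ = 1.84

Secant formula: x_{n+1} = x_n - f(x_n)(x_n - x_{n-1})/(f(x_n) - f(x_{n-1}))

Iteration 1:
  f(1.010000) = 0.341832
  f(1.840000) = 0.043983
  x_2 = 1.840000 - 0.043983×(1.840000 - 1.010000)/(0.043983 - 0.341832)
       = 1.962565
Iteration 2:
  f(1.840000) = 0.043983
  f(1.962565) = -0.057047
  x_3 = 1.962565 - (-0.057047)×(1.962565 - 1.840000)/(-0.057047 - 0.043983)
       = 1.893358
Iteration 3:
  f(1.962565) = -0.057047
  f(1.893358) = 0.001747
  x_4 = 1.893358 - 0.001747×(1.893358 - 1.962565)/(0.001747 - (-0.057047))
       = 1.895415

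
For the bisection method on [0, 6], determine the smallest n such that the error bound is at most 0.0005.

We need (b-a)/2^n ≤ 0.0005
(6 - 0)/2^n ≤ 0.0005
6/2^n ≤ 0.0005
2^n ≥ 12000
n ≥ log₂(12000) = 13.55
n ≥ 14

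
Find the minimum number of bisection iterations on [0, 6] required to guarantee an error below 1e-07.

We need (b-a)/2^n ≤ 1e-07
(6 - 0)/2^n ≤ 1e-07
6/2^n ≤ 1e-07
2^n ≥ 60000000
n ≥ log₂(60000000) = 25.84
n ≥ 26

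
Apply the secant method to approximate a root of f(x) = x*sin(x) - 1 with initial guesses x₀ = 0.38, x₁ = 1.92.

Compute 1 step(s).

f(x) = x*sin(x) - 1
x₀ = 0.38, x₁ = 1.92

Secant formula: x_{n+1} = x_n - f(x_n)(x_n - x_{n-1})/(f(x_n) - f(x_{n-1}))

Iteration 1:
  f(0.380000) = -0.859050
  f(1.920000) = 0.804119
  x_2 = 1.920000 - 0.804119×(1.920000 - 0.380000)/(0.804119 - (-0.859050))
       = 1.175431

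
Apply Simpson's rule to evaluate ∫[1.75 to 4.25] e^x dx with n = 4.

f(x) = e^x
a = 1.75, b = 4.25, n = 4
h = (b - a)/n = 0.625000

Simpson's rule: (h/3)[f(x₀) + 4f(x₁) + 2f(x₂) + ... + f(xₙ)]

x_0 = 1.7500, f(x_0) = 5.754603, coefficient = 1
x_1 = 2.3750, f(x_1) = 10.751013, coefficient = 4
x_2 = 3.0000, f(x_2) = 20.085537, coefficient = 2
x_3 = 3.6250, f(x_3) = 37.524723, coefficient = 4
x_4 = 4.2500, f(x_4) = 70.105412, coefficient = 1

I ≈ (0.625000/3) × 309.134034 = 64.402924
Exact value: 64.350810
Error: 0.052114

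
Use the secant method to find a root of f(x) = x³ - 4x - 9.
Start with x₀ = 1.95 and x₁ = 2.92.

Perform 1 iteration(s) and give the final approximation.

f(x) = x³ - 4x - 9
x₀ = 1.95, x₁ = 2.92

Secant formula: x_{n+1} = x_n - f(x_n)(x_n - x_{n-1})/(f(x_n) - f(x_{n-1}))

Iteration 1:
  f(1.950000) = -9.385125
  f(2.920000) = 4.217088
  x_2 = 2.920000 - 4.217088×(2.920000 - 1.950000)/(4.217088 - (-9.385125))
       = 2.619271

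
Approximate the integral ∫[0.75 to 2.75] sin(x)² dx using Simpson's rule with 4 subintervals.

f(x) = sin(x)²
a = 0.75, b = 2.75, n = 4
h = (b - a)/n = 0.500000

Simpson's rule: (h/3)[f(x₀) + 4f(x₁) + 2f(x₂) + ... + f(xₙ)]

x_0 = 0.7500, f(x_0) = 0.464631, coefficient = 1
x_1 = 1.2500, f(x_1) = 0.900572, coefficient = 4
x_2 = 1.7500, f(x_2) = 0.968228, coefficient = 2
x_3 = 2.2500, f(x_3) = 0.605398, coefficient = 4
x_4 = 2.7500, f(x_4) = 0.145665, coefficient = 1

I ≈ (0.500000/3) × 8.570632 = 1.428439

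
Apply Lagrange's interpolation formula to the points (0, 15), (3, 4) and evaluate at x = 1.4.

Lagrange interpolation formula:
P(x) = Σ yᵢ × Lᵢ(x)
where Lᵢ(x) = Π_{j≠i} (x - xⱼ)/(xᵢ - xⱼ)

L_0(1.4) = (1.4 - 3)/(0 - 3) = 0.533333
L_1(1.4) = (1.4 - 0)/(3 - 0) = 0.466667

P(1.4) = 15×L_0(1.4) + 4×L_1(1.4)
P(1.4) = 9.866667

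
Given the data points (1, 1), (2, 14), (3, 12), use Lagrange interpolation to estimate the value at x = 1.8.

Lagrange interpolation formula:
P(x) = Σ yᵢ × Lᵢ(x)
where Lᵢ(x) = Π_{j≠i} (x - xⱼ)/(xᵢ - xⱼ)

L_0(1.8) = (1.8 - 2)/(1 - 2) × (1.8 - 3)/(1 - 3) = 0.120000
L_1(1.8) = (1.8 - 1)/(2 - 1) × (1.8 - 3)/(2 - 3) = 0.960000
L_2(1.8) = (1.8 - 1)/(3 - 1) × (1.8 - 2)/(3 - 2) = -0.080000

P(1.8) = 1×L_0(1.8) + 14×L_1(1.8) + 12×L_2(1.8)
P(1.8) = 12.600000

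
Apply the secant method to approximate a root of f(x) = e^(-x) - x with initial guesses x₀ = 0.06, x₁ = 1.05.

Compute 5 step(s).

f(x) = e^(-x) - x
x₀ = 0.06, x₁ = 1.05

Secant formula: x_{n+1} = x_n - f(x_n)(x_n - x_{n-1})/(f(x_n) - f(x_{n-1}))

Iteration 1:
  f(0.060000) = 0.881765
  f(1.050000) = -0.700062
  x_2 = 1.050000 - (-0.700062)×(1.050000 - 0.060000)/(-0.700062 - 0.881765)
       = 0.611860
Iteration 2:
  f(1.050000) = -0.700062
  f(0.611860) = -0.069519
  x_3 = 0.611860 - (-0.069519)×(0.611860 - 1.050000)/(-0.069519 - (-0.700062))
       = 0.563554
Iteration 3:
  f(0.611860) = -0.069519
  f(0.563554) = 0.005628
  x_4 = 0.563554 - 0.005628×(0.563554 - 0.611860)/(0.005628 - (-0.069519))
       = 0.567172
Iteration 4:
  f(0.563554) = 0.005628
  f(0.567172) = -0.000045
  x_5 = 0.567172 - (-0.000045)×(0.567172 - 0.563554)/(-0.000045 - 0.005628)
       = 0.567143
Iteration 5:
  f(0.567172) = -0.000045
  f(0.567143) = 0.000000
  x_6 = 0.567143 - 0.000000×(0.567143 - 0.567172)/(0.000000 - (-0.000045))
       = 0.567143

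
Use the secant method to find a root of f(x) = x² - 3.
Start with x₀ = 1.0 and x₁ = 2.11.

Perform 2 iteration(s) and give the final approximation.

f(x) = x² - 3
x₀ = 1.0, x₁ = 2.11

Secant formula: x_{n+1} = x_n - f(x_n)(x_n - x_{n-1})/(f(x_n) - f(x_{n-1}))

Iteration 1:
  f(1.000000) = -2.000000
  f(2.110000) = 1.452100
  x_2 = 2.110000 - 1.452100×(2.110000 - 1.000000)/(1.452100 - (-2.000000))
       = 1.643087
Iteration 2:
  f(2.110000) = 1.452100
  f(1.643087) = -0.300266
  x_3 = 1.643087 - (-0.300266)×(1.643087 - 2.110000)/(-0.300266 - 1.452100)
       = 1.723092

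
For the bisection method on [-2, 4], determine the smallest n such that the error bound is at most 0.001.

We need (b-a)/2^n ≤ 0.001
(4 - (-2))/2^n ≤ 0.001
6/2^n ≤ 0.001
2^n ≥ 6000
n ≥ log₂(6000) = 12.55
n ≥ 13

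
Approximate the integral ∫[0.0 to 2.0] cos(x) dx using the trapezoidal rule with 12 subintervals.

f(x) = cos(x)
a = 0.0, b = 2.0, n = 12
h = (b - a)/n = 0.166667

Trapezoidal rule: (h/2)[f(x₀) + 2f(x₁) + 2f(x₂) + ... + f(xₙ)]

x_0 = 0.0000, f(x_0) = 1.000000, coefficient = 1
x_1 = 0.1667, f(x_1) = 0.986143, coefficient = 2
x_2 = 0.3333, f(x_2) = 0.944957, coefficient = 2
x_3 = 0.5000, f(x_3) = 0.877583, coefficient = 2
x_4 = 0.6667, f(x_4) = 0.785887, coefficient = 2
x_5 = 0.8333, f(x_5) = 0.672412, coefficient = 2
x_6 = 1.0000, f(x_6) = 0.540302, coefficient = 2
x_7 = 1.1667, f(x_7) = 0.393219, coefficient = 2
x_8 = 1.3333, f(x_8) = 0.235238, coefficient = 2
x_9 = 1.5000, f(x_9) = 0.070737, coefficient = 2
x_10 = 1.6667, f(x_10) = -0.095724, coefficient = 2
x_11 = 1.8333, f(x_11) = -0.259531, coefficient = 2
x_12 = 2.0000, f(x_12) = -0.416147, coefficient = 1

I ≈ (0.166667/2) × 10.886299 = 0.907192
Exact value: 0.909297
Error: 0.002106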